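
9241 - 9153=88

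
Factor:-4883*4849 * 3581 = - 13^1*19^1*257^1*373^1 * 3581^1 = - 84789725527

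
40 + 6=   46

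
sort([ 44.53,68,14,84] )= [14,44.53,68, 84]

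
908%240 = 188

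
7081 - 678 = 6403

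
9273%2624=1401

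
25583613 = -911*( - 28083 ) 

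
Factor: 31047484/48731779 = 2^2*13^1*23^( - 1 )*73^1*277^( - 1 )*7649^( - 1) *8179^1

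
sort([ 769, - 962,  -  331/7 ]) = [ - 962, - 331/7 , 769 ] 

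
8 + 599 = 607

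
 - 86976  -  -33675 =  - 53301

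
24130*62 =1496060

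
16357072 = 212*77156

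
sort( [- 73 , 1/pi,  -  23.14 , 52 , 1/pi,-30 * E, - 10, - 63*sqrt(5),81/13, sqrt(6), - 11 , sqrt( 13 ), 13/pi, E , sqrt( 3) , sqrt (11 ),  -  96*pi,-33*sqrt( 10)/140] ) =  [ - 96*pi,-63*sqrt(5 ),-30 * E , - 73,-23.14,- 11 , - 10, - 33*sqrt( 10)/140,1/pi,  1/pi, sqrt(3 ),sqrt(6),E,sqrt( 11), sqrt(13),13/pi,  81/13, 52]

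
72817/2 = 36408  +  1/2 = 36408.50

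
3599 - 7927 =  - 4328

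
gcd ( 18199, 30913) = 1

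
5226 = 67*78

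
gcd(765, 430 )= 5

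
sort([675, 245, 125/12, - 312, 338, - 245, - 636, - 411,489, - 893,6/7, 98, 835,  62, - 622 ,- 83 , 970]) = [ - 893, - 636, - 622, - 411,-312, - 245 , - 83, 6/7,125/12, 62, 98 , 245,  338, 489, 675,835, 970] 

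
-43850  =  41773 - 85623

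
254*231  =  58674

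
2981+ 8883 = 11864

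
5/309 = 5/309 =0.02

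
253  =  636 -383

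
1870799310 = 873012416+997786894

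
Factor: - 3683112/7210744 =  - 3^1*19^1*41^1 * 59^( - 1) * 197^1*15277^ ( - 1)=-460389/901343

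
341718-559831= - 218113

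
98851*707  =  69887657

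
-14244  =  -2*7122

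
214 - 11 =203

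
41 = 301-260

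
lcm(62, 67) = 4154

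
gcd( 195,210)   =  15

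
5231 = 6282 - 1051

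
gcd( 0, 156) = 156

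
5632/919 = 6 + 118/919 =6.13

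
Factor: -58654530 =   -  2^1*3^4 *5^1*11^1*29^1*227^1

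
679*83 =56357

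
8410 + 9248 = 17658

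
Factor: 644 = 2^2*7^1*23^1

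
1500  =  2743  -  1243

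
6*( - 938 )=-5628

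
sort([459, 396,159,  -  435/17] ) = [ -435/17, 159, 396, 459] 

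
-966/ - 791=1 + 25/113 = 1.22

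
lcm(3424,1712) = 3424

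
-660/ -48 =13 + 3/4 = 13.75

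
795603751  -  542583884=253019867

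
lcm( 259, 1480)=10360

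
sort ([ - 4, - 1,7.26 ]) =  [ - 4, - 1,  7.26]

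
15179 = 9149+6030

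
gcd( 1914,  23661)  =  33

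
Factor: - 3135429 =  - 3^6*11^1*17^1*23^1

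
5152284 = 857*6012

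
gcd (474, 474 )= 474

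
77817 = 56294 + 21523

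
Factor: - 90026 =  - 2^1 * 45013^1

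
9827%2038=1675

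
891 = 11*81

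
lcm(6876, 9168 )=27504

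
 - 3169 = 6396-9565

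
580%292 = 288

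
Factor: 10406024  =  2^3*449^1*2897^1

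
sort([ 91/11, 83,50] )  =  [ 91/11, 50, 83 ] 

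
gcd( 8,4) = 4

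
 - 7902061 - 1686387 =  - 9588448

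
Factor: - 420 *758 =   -  318360= - 2^3*3^1*5^1*7^1*379^1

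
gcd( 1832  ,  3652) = 4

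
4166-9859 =-5693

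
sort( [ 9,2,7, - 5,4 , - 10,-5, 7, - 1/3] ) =[  -  10, - 5, - 5, - 1/3, 2,4,7,7, 9] 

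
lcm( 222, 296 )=888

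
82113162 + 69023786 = 151136948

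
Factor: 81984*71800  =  2^9*3^1*5^2*7^1 * 61^1*359^1=5886451200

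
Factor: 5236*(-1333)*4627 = -2^2*7^2*11^1 * 17^1*31^1* 43^1*661^1  =  - 32294553676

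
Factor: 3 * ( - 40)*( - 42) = 5040 = 2^4*3^2 * 5^1*7^1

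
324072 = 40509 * 8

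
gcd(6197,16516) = 1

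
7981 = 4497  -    -  3484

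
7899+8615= 16514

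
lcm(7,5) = 35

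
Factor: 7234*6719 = 48605246 =2^1 *3617^1*6719^1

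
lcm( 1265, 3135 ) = 72105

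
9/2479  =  9/2479 = 0.00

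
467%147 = 26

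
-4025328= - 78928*51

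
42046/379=42046/379 =110.94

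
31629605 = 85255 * 371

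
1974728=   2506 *788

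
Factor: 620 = 2^2*5^1 * 31^1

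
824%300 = 224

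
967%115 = 47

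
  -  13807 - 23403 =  - 37210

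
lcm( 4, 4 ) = 4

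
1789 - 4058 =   -  2269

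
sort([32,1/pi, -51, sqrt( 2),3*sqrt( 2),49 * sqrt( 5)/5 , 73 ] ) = [ - 51,1/pi, sqrt(2), 3*sqrt( 2),49*sqrt(5)/5 , 32,  73 ]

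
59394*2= 118788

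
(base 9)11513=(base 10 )7707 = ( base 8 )17033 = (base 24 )d93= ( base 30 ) 8gr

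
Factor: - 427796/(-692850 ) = 2^1*3^( - 1)*5^( - 2)*31^ ( - 1 )*149^( - 1) * 106949^1 =213898/346425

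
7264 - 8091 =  - 827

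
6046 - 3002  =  3044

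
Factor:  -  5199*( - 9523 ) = 49510077 = 3^1*89^1 * 107^1 * 1733^1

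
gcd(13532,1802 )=34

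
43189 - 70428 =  - 27239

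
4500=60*75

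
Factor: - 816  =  -2^4*3^1*17^1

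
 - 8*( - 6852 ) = 54816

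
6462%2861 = 740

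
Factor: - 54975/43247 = -3^1*5^2*59^(-1) = - 75/59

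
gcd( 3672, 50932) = 68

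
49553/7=7079 = 7079.00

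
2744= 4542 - 1798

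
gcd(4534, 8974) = 2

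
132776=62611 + 70165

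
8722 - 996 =7726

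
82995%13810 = 135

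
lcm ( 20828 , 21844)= 895604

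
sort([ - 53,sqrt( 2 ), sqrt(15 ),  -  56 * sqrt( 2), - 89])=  [  -  89, - 56*sqrt(2 ), - 53, sqrt (2 ), sqrt( 15 )] 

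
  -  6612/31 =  - 214 + 22/31 = -213.29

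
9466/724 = 13  +  27/362=13.07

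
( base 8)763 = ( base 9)614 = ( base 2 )111110011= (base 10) 499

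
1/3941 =1/3941  =  0.00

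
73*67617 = 4936041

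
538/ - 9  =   - 60 + 2/9 = - 59.78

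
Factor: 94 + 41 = 135 = 3^3*5^1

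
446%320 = 126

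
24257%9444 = 5369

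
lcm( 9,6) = 18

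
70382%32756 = 4870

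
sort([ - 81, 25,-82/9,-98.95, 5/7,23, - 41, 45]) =[-98.95,- 81, - 41,-82/9, 5/7,23,25,45]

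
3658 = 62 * 59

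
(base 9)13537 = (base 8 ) 21743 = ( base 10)9187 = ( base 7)35533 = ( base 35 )7hh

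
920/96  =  9 + 7/12 = 9.58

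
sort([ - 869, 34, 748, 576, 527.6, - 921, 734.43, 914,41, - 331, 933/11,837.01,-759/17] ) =[ - 921, - 869, - 331,-759/17,34, 41, 933/11, 527.6,576, 734.43,748,  837.01, 914] 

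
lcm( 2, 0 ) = 0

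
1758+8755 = 10513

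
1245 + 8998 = 10243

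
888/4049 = 888/4049 = 0.22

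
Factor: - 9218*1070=  -  9863260  =  - 2^2*5^1 * 11^1 * 107^1 * 419^1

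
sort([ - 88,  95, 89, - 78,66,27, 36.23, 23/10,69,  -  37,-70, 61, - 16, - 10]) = [-88,-78, -70, - 37, - 16 , - 10, 23/10, 27,36.23, 61,66,69, 89, 95]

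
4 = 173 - 169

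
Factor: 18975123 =3^2*2108347^1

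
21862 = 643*34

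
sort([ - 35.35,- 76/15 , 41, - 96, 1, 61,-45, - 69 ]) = [ - 96, - 69, - 45, - 35.35,- 76/15, 1, 41 , 61] 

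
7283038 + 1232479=8515517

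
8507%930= 137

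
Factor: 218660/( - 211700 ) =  - 377/365 =- 5^(  -  1 )*13^1*29^1*73^( - 1 ) 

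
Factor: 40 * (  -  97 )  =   - 2^3 * 5^1 * 97^1 =- 3880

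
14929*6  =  89574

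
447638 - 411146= 36492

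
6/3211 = 6/3211=0.00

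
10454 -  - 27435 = 37889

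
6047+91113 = 97160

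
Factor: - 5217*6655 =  - 3^1*5^1*11^3*37^1*47^1 =-34719135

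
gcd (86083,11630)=1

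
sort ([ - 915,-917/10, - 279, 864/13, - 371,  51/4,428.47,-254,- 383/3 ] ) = [ - 915,  -  371, - 279, - 254,  -  383/3,  -  917/10,51/4, 864/13,428.47] 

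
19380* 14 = 271320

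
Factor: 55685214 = 2^1*3^2*13^1*237971^1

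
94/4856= 47/2428 = 0.02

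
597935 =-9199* ( - 65)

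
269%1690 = 269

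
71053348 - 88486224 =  - 17432876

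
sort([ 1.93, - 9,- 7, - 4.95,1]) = [ - 9, - 7,  -  4.95 , 1 , 1.93]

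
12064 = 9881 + 2183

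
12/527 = 12/527  =  0.02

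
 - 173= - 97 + - 76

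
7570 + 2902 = 10472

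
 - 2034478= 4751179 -6785657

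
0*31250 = 0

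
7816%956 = 168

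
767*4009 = 3074903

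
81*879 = 71199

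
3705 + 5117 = 8822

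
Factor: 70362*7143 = 502595766= 2^1*3^4*1303^1 * 2381^1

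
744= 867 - 123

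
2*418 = 836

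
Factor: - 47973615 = -3^1*5^1 *127^1 * 25183^1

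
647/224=2+ 199/224 =2.89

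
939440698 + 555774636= 1495215334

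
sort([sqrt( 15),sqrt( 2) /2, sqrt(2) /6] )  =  [sqrt(2 )/6, sqrt( 2 ) /2 , sqrt( 15) ] 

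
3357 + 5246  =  8603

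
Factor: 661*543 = 3^1 * 181^1*661^1 =358923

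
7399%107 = 16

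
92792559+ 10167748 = 102960307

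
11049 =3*3683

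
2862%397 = 83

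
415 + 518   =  933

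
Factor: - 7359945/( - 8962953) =2453315/2987651 = 5^1*490663^1* 2987651^( - 1 )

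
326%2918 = 326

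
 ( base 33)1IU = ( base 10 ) 1713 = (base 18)553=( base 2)11010110001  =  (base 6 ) 11533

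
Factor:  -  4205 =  - 5^1*29^2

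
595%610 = 595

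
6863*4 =27452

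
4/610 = 2/305 = 0.01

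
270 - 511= - 241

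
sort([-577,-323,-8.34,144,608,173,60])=[-577, - 323, - 8.34,60, 144,173, 608]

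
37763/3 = 12587 + 2/3 = 12587.67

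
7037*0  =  0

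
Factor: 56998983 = 3^1*947^1* 20063^1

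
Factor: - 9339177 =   -  3^1*3113059^1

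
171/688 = 171/688 = 0.25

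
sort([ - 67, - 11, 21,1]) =[ - 67, - 11, 1, 21] 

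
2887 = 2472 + 415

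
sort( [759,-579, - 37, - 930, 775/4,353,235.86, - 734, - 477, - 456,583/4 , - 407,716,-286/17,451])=[ - 930, - 734,- 579, - 477, - 456, - 407, - 37, - 286/17, 583/4 , 775/4, 235.86,353,  451,716,759]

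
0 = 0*1148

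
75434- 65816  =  9618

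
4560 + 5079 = 9639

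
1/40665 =1/40665 = 0.00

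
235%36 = 19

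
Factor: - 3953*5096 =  - 2^3*7^2*13^1*59^1 * 67^1 = -20144488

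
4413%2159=95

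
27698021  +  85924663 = 113622684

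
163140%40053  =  2928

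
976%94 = 36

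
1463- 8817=-7354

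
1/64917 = 1/64917  =  0.00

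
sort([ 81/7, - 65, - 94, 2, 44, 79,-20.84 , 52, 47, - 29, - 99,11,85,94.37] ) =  [-99,  -  94 ,  -  65, - 29, - 20.84,2, 11, 81/7,44, 47, 52, 79, 85, 94.37 ]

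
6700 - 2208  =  4492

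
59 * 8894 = 524746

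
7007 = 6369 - - 638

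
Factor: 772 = 2^2*193^1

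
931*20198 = 18804338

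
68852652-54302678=14549974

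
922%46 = 2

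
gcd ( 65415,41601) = 147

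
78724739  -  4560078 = 74164661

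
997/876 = 1 + 121/876 = 1.14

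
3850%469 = 98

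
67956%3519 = 1095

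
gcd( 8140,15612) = 4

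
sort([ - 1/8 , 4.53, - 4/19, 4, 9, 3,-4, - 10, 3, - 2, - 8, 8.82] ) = [ - 10,- 8, - 4, - 2, - 4/19, - 1/8 , 3, 3,4, 4.53 , 8.82 , 9]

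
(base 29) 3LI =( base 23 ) 5LM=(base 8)6116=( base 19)8DF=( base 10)3150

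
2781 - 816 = 1965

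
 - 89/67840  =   - 1 + 67751/67840 = - 0.00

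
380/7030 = 2/37 = 0.05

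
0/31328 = 0= 0.00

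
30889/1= 30889= 30889.00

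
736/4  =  184 = 184.00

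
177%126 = 51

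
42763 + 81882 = 124645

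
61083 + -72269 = -11186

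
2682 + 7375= 10057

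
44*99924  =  4396656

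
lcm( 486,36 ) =972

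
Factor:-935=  - 5^1*11^1 * 17^1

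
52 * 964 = 50128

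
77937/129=25979/43 = 604.16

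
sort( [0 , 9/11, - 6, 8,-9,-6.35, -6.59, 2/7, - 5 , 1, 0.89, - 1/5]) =[ - 9, - 6.59, - 6.35, - 6,-5,-1/5, 0, 2/7,9/11, 0.89, 1 , 8] 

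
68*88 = 5984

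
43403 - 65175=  - 21772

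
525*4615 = 2422875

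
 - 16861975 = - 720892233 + 704030258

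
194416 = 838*232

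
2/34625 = 2/34625= 0.00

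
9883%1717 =1298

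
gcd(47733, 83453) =1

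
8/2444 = 2/611 = 0.00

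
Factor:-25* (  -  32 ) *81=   2^5*3^4* 5^2  =  64800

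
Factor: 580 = 2^2*5^1 * 29^1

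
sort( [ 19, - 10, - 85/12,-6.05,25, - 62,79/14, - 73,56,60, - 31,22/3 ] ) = [-73,  -  62, - 31 , - 10, - 85/12,  -  6.05,79/14,  22/3, 19, 25, 56,60 ] 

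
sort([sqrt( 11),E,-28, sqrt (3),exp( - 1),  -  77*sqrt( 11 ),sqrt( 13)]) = [ - 77 * sqrt( 11 ), - 28,exp ( - 1),sqrt(3 ),  E,sqrt(11), sqrt(13) ] 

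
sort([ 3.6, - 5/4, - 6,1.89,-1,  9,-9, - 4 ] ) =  [-9, - 6, - 4, - 5/4, - 1, 1.89,3.6, 9]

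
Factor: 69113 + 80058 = 11^1*71^1*191^1 = 149171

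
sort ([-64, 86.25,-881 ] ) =[ - 881,-64,86.25 ]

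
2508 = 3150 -642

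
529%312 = 217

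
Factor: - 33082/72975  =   - 2^1*3^( - 1)*5^( - 2 )*17^1 = - 34/75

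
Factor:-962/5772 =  - 1/6  =  - 2^( - 1 ) * 3^( - 1 ) 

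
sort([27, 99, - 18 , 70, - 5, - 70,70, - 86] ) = [ - 86, - 70, - 18, - 5, 27,  70,  70,99]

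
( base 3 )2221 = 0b1001111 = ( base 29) 2l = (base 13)61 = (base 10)79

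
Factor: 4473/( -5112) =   -  7/8 = - 2^(-3)*7^1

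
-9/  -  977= 9/977 = 0.01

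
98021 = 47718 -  -50303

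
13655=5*2731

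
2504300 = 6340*395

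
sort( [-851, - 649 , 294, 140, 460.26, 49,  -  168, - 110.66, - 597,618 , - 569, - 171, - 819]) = [ - 851,-819, - 649, - 597, - 569, - 171, - 168, - 110.66,49, 140  ,  294, 460.26,618] 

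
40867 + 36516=77383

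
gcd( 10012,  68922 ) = 2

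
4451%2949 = 1502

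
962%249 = 215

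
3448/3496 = 431/437= 0.99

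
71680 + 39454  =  111134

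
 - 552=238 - 790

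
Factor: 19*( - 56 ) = -2^3*7^1 * 19^1 = - 1064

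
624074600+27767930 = 651842530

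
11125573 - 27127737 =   -  16002164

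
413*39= 16107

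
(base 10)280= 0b100011000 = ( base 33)8G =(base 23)C4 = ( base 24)BG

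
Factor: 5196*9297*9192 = 444039892704 = 2^5*3^4*383^1* 433^1*1033^1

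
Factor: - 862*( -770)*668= 2^4*5^1*7^1*11^1*167^1 * 431^1 = 443378320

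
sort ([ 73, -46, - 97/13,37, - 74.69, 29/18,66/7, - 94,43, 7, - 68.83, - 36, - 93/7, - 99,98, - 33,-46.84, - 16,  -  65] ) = [-99, - 94, - 74.69,-68.83,  -  65, - 46.84 , -46, - 36, - 33, -16, - 93/7, - 97/13, 29/18,  7,66/7,37, 43,  73, 98 ]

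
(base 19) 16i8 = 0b10010010011111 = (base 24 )g6f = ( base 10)9375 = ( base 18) 1agf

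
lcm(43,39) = 1677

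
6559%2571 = 1417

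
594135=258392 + 335743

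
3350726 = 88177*38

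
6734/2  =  3367 = 3367.00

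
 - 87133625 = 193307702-280441327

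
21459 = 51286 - 29827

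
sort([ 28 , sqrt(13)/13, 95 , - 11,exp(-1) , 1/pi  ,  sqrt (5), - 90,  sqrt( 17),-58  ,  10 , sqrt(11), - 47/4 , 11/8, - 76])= [ - 90 , - 76 , - 58 , - 47/4, - 11, sqrt( 13) /13, 1/pi, exp(-1)  ,  11/8,sqrt( 5), sqrt( 11),sqrt ( 17 ) , 10, 28,95 ] 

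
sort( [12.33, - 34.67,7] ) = [ - 34.67, 7,12.33]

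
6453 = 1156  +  5297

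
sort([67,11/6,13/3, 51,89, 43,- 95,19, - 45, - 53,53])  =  [ - 95,-53, - 45,11/6, 13/3, 19, 43, 51, 53,67, 89] 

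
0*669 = 0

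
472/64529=472/64529 = 0.01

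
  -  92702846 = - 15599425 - 77103421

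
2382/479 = 2382/479 = 4.97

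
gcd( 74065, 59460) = 5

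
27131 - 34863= - 7732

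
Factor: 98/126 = 7/9 = 3^( - 2)*7^1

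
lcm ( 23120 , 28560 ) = 485520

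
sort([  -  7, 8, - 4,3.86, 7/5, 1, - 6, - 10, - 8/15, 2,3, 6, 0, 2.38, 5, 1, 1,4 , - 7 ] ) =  [ - 10, - 7, - 7, - 6, - 4 , - 8/15, 0, 1, 1,1,7/5,2, 2.38, 3, 3.86,4, 5, 6, 8]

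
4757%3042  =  1715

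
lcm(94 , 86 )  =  4042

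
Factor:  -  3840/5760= - 2/3 = - 2^1*3^( - 1) 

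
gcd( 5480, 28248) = 8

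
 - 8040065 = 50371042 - 58411107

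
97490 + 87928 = 185418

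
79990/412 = 39995/206 = 194.15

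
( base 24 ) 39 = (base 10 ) 81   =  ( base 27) 30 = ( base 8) 121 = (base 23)3C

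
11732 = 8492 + 3240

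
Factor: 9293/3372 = 2^ ( - 2)*3^( - 1)*281^( - 1 )*9293^1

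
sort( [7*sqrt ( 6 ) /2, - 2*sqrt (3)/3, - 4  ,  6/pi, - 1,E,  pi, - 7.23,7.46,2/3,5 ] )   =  [ - 7.23, - 4, - 2*sqrt( 3)/3,- 1 , 2/3,6/pi, E,pi,5, 7.46,  7*sqrt(6 )/2]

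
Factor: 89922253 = 2833^1*31741^1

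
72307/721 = 100 + 207/721 = 100.29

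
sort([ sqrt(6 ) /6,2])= [ sqrt (6 )/6,2 ] 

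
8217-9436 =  - 1219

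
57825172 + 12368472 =70193644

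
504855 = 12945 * 39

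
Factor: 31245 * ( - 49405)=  - 1543659225 = - 3^1*5^2*41^1*241^1 * 2083^1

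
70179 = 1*70179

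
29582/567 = 4226/81 = 52.17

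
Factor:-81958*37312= - 3058016896= - 2^7 * 11^1*43^1*53^1*953^1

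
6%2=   0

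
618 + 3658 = 4276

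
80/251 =80/251 = 0.32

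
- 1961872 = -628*3124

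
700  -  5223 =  - 4523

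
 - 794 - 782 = - 1576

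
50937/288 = 16979/96 = 176.86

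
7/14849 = 7/14849=0.00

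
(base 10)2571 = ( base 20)68b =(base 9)3466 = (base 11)1a28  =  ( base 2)101000001011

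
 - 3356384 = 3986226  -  7342610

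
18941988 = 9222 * 2054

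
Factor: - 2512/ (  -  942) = 8/3= 2^3*3^(-1) 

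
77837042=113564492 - 35727450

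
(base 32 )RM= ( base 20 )246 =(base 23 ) 1fc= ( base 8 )1566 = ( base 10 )886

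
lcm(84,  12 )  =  84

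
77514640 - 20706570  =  56808070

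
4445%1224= 773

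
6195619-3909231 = 2286388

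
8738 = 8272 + 466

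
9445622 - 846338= 8599284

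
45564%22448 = 668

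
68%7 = 5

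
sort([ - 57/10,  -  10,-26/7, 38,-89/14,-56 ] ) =[ - 56,- 10  , - 89/14, - 57/10,- 26/7,38]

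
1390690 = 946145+444545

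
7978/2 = 3989 = 3989.00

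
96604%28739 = 10387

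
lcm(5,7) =35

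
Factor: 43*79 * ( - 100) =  - 339700=- 2^2 * 5^2*43^1*79^1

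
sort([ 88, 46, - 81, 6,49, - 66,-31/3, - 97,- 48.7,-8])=[-97,-81,  -  66, - 48.7,  -  31/3, - 8,  6, 46,49,88]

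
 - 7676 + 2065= - 5611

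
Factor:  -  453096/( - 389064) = 651/559  =  3^1*7^1*13^(-1)*31^1*43^ (  -  1 )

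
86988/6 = 14498  =  14498.00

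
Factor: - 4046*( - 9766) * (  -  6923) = -2^2*7^2*17^2*19^1*23^1*43^1*257^1 = - 273550132828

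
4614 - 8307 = - 3693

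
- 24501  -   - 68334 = 43833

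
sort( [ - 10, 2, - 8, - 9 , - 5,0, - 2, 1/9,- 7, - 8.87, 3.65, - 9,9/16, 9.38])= [ - 10, - 9, - 9,-8.87,-8, - 7, - 5, - 2, 0, 1/9 , 9/16,2 , 3.65 , 9.38]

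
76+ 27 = 103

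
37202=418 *89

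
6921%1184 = 1001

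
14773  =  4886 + 9887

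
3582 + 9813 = 13395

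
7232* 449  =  3247168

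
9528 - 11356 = -1828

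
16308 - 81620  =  -65312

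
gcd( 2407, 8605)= 1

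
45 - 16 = 29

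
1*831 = 831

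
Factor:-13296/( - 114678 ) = 8/69 = 2^3*3^(-1)*23^( - 1)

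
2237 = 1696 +541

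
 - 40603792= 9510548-50114340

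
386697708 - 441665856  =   - 54968148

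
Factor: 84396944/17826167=2^4*683^1 * 719^(  -  1)*7723^1* 24793^( - 1)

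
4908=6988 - 2080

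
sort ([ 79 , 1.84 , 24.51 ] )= [ 1.84, 24.51 , 79] 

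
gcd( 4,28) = 4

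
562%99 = 67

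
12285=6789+5496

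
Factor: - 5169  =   - 3^1*1723^1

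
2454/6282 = 409/1047 = 0.39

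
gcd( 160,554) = 2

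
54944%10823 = 829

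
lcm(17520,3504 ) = 17520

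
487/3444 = 487/3444 = 0.14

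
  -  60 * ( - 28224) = 1693440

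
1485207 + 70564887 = 72050094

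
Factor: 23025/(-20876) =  - 2^( - 2 )*3^1*5^2 * 17^(-1) = -75/68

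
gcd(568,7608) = 8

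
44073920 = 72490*608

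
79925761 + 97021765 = 176947526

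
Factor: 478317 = 3^1*7^1*22777^1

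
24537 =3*8179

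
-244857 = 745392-990249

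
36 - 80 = -44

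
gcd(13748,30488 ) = 4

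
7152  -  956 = 6196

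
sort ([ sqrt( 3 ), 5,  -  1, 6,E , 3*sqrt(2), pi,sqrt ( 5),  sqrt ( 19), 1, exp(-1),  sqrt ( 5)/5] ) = [ - 1, exp( - 1), sqrt(5)/5, 1, sqrt(3 ), sqrt( 5),E,  pi, 3 *sqrt(  2 ),sqrt( 19 ),  5, 6 ] 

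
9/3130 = 9/3130= 0.00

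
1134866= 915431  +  219435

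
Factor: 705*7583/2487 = 1782005/829  =  5^1 *47^1*829^( - 1 )*7583^1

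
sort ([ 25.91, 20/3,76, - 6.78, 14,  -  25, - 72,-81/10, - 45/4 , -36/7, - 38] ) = [-72, - 38, - 25,- 45/4 , - 81/10, - 6.78,- 36/7,20/3,14,25.91, 76] 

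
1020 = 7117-6097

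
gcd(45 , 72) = 9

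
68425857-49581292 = 18844565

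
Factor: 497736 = 2^3*3^2 * 31^1*223^1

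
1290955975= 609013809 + 681942166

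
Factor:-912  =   - 2^4*3^1*19^1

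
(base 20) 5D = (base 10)113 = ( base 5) 423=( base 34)3B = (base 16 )71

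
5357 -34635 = - 29278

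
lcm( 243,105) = 8505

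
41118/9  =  13706/3 = 4568.67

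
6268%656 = 364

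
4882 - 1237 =3645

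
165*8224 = 1356960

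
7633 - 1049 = 6584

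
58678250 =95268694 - 36590444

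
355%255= 100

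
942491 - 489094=453397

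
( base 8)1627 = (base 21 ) 21G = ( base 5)12134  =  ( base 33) RS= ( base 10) 919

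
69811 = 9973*7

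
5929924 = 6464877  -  534953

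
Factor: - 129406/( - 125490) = 727/705 =3^(- 1)*5^( - 1)*47^( - 1)*727^1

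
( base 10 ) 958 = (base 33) T1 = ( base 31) us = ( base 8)1676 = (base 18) 2H4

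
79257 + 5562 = 84819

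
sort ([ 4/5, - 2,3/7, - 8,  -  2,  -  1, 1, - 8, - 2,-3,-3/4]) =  [ - 8, - 8, -3, - 2, - 2, - 2 ,- 1,-3/4,  3/7,  4/5,1 ] 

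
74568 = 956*78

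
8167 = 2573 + 5594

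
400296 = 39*10264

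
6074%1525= 1499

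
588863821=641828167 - 52964346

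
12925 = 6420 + 6505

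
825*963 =794475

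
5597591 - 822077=4775514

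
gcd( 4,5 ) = 1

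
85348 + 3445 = 88793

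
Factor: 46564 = 2^2*7^1 *1663^1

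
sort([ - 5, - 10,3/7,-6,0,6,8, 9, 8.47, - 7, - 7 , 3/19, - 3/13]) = [ - 10, - 7, - 7, - 6 , - 5, - 3/13, 0, 3/19,3/7,6, 8, 8.47,  9]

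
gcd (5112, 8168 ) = 8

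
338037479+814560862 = 1152598341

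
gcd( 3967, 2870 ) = 1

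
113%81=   32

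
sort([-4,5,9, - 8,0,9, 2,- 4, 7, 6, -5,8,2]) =[-8,-5, - 4,- 4, 0,2,2, 5, 6, 7,8,9,9]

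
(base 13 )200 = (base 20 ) gi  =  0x152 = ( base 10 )338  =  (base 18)10e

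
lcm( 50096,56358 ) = 450864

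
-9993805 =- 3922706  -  6071099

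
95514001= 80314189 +15199812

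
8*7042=56336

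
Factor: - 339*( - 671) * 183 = 41626827= 3^2*11^1*61^2*113^1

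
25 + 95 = 120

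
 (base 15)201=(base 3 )121201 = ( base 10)451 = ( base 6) 2031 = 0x1c3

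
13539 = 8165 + 5374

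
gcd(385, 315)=35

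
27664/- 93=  - 27664/93  =  - 297.46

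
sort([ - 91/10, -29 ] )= [  -  29,-91/10]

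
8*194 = 1552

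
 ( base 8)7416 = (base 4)330032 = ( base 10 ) 3854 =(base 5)110404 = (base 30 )48e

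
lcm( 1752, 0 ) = 0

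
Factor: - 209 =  - 11^1*19^1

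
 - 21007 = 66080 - 87087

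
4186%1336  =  178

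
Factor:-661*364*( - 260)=62557040  =  2^4*5^1* 7^1*13^2*661^1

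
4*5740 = 22960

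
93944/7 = 13420 + 4/7 = 13420.57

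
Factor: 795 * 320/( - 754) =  - 2^5*3^1*5^2*13^(  -  1) * 29^( - 1)*53^1 = -127200/377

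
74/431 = 74/431 = 0.17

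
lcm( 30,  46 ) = 690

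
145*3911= 567095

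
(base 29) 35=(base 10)92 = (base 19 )4G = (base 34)2o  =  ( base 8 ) 134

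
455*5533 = 2517515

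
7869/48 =2623/16 =163.94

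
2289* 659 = 1508451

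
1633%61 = 47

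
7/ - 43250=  - 1  +  43243/43250 =-0.00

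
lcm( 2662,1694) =18634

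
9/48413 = 9/48413 = 0.00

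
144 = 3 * 48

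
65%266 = 65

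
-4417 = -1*4417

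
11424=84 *136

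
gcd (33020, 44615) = 5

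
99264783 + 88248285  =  187513068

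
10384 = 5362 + 5022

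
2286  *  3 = 6858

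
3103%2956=147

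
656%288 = 80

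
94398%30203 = 3789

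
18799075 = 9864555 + 8934520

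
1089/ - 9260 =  - 1+8171/9260 = -0.12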